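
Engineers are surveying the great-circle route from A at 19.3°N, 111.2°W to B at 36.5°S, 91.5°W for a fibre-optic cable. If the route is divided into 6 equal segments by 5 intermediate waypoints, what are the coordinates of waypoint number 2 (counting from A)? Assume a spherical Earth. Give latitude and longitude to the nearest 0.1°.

The haversine formula gives a central angle δ ≈ 1.027 rad (58.8°) between the endpoints.
Interpolate at f = 2/6 with slerp weights a = sin((1−f)δ)/sin δ ≈ 0.739, b = sin(fδ)/sin δ ≈ 0.392.
p = a·p₁ + b·p₂ ≈ (-0.260, -0.965, 0.011); φ = arcsin(p_z) ≈ 0.63°, λ = atan2(p_y, p_x) ≈ -105.10°.

≈ 0.6°N, 105.1°W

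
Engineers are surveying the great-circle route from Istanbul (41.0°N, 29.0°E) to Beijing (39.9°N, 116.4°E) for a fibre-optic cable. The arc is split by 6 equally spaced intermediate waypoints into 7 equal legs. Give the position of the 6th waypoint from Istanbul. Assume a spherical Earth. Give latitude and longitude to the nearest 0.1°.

Convert each endpoint to a unit vector on the sphere (x = cos φ cos λ, y = cos φ sin λ, z = sin φ).
The central angle between the endpoints is δ = arccos(p₁·p₂) ≈ 1.107 rad (63.4°).
Interpolate at f = 6/7 with slerp weights a = sin((1−f)δ)/sin δ ≈ 0.176, b = sin(fδ)/sin δ ≈ 0.909.
p = a·p₁ + b·p₂ ≈ (-0.194, 0.689, 0.698); φ = arcsin(p_z) ≈ 44.30°, λ = atan2(p_y, p_x) ≈ 105.71°.

≈ (44.3°N, 105.7°E)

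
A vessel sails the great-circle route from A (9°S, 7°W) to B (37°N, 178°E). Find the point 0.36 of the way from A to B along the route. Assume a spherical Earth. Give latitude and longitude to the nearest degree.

Write both endpoints as unit vectors p₁, p₂ with components (cos φ cos λ, cos φ sin λ, sin φ).
The central angle between the endpoints is δ = arccos(p₁·p₂) ≈ 2.647 rad (151.6°).
Interpolate at f = 0.36 with slerp weights a = sin((1−f)δ)/sin δ ≈ 2.089, b = sin(fδ)/sin δ ≈ 1.716.
p = a·p₁ + b·p₂ ≈ (0.679, -0.204, 0.706); φ = arcsin(p_z) ≈ 44.88°, λ = atan2(p_y, p_x) ≈ -16.70°.

≈ (45°N, 17°W)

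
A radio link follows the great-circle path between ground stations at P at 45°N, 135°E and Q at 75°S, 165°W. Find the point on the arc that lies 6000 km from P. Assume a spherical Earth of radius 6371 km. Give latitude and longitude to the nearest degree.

≈ 8°S, 148°E

The haversine formula gives a central angle δ ≈ 2.204 rad (126.3°) between the endpoints. The total great-circle distance is δ·R ≈ 2.204 × 6371 ≈ 14040 km, so the target fraction is f = 6000/14040 ≈ 0.427.
Interpolate at f ≈ 0.427 with slerp weights a = sin((1−f)δ)/sin δ ≈ 1.182, b = sin(fδ)/sin δ ≈ 1.003.
p = a·p₁ + b·p₂ ≈ (-0.841, 0.524, -0.133); φ = arcsin(p_z) ≈ -7.65°, λ = atan2(p_y, p_x) ≈ 148.11°.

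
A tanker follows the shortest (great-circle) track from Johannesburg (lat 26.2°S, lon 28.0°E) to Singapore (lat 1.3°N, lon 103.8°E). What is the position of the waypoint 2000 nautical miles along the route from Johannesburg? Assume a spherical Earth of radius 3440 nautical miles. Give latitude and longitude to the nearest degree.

Write both endpoints as unit vectors p₁, p₂ with components (cos φ cos λ, cos φ sin λ, sin φ).
The central angle between the endpoints is δ = arccos(p₁·p₂) ≈ 1.359 rad (77.9°). The total great-circle distance is δ·R ≈ 1.359 × 3440 ≈ 4676 nmi, so the target fraction is f = 2000/4676 ≈ 0.428.
Interpolate at f ≈ 0.428 with slerp weights a = sin((1−f)δ)/sin δ ≈ 0.718, b = sin(fδ)/sin δ ≈ 0.562.
p = a·p₁ + b·p₂ ≈ (0.435, 0.848, -0.304); φ = arcsin(p_z) ≈ -17.71°, λ = atan2(p_y, p_x) ≈ 62.85°.

≈ lat 18°S, lon 63°E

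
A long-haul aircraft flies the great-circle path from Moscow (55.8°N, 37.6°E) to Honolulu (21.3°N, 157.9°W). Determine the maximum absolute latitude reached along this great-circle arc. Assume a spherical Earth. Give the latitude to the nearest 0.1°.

≈ 81.8°N

The great circle lies in the plane with unit normal n̂ = (p₁ × p₂)/|p₁ × p₂|.
Here n̂_z ≈ +0.143; the vertex latitude is φ_max = arccos|n̂_z| ≈ 81.8°.
Check via Clairaut: cos φ_max = |cos φ₁| · sin C = cos(55.8°)·sin(14.7°) ≈ 0.143, again giving ≈ 81.8°.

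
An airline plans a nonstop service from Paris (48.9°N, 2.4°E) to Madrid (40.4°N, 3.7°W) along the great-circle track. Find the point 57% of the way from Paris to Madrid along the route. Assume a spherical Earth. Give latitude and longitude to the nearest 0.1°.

≈ 44.1°N, 1.3°W

Convert each endpoint to a unit vector on the sphere (x = cos φ cos λ, y = cos φ sin λ, z = sin φ).
The central angle between the endpoints is δ = arccos(p₁·p₂) ≈ 0.166 rad (9.5°).
Interpolate at f = 0.57 with slerp weights a = sin((1−f)δ)/sin δ ≈ 0.432, b = sin(fδ)/sin δ ≈ 0.572.
p = a·p₁ + b·p₂ ≈ (0.718, -0.016, 0.696); φ = arcsin(p_z) ≈ 44.09°, λ = atan2(p_y, p_x) ≈ -1.29°.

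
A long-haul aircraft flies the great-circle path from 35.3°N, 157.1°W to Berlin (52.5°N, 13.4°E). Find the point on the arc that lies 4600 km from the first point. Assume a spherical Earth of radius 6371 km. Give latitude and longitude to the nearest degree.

The haversine formula gives a central angle δ ≈ 1.602 rad (91.8°) between the endpoints. The total great-circle distance is δ·R ≈ 1.602 × 6371 ≈ 10209 km, so the target fraction is f = 4600/10209 ≈ 0.451.
Interpolate at f ≈ 0.451 with slerp weights a = sin((1−f)δ)/sin δ ≈ 0.771, b = sin(fδ)/sin δ ≈ 0.661.
p = a·p₁ + b·p₂ ≈ (-0.188, -0.152, 0.970); φ = arcsin(p_z) ≈ 76.01°, λ = atan2(p_y, p_x) ≈ -141.15°.

≈ 76°N, 141°W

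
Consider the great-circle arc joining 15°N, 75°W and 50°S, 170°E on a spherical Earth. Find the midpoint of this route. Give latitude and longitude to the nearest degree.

Write both endpoints as unit vectors p₁, p₂ with components (cos φ cos λ, cos φ sin λ, sin φ).
The central angle between the endpoints is δ = arccos(p₁·p₂) ≈ 2.050 rad (117.4°).
Interpolate at f = 1/2 with slerp weights a = sin((1−f)δ)/sin δ ≈ 0.963, b = sin(fδ)/sin δ ≈ 0.963.
p = a·p₁ + b·p₂ ≈ (-0.369, -0.791, -0.488); φ = arcsin(p_z) ≈ -29.23°, λ = atan2(p_y, p_x) ≈ -115.00°.

≈ 29°S, 115°W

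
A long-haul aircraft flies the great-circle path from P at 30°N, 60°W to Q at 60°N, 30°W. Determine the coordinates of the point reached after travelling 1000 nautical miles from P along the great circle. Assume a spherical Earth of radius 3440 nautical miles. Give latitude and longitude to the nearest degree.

≈ 45°N, 50°W

Write both endpoints as unit vectors p₁, p₂ with components (cos φ cos λ, cos φ sin λ, sin φ).
The central angle between the endpoints is δ = arccos(p₁·p₂) ≈ 0.630 rad (36.1°). The total great-circle distance is δ·R ≈ 0.630 × 3440 ≈ 2167 nmi, so the target fraction is f = 1000/2167 ≈ 0.461.
Interpolate at f ≈ 0.461 with slerp weights a = sin((1−f)δ)/sin δ ≈ 0.565, b = sin(fδ)/sin δ ≈ 0.486.
p = a·p₁ + b·p₂ ≈ (0.455, -0.545, 0.704); φ = arcsin(p_z) ≈ 44.73°, λ = atan2(p_y, p_x) ≈ -50.14°.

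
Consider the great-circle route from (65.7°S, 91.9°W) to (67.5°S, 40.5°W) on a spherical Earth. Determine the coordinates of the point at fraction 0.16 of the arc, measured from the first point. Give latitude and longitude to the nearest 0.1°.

≈ (67.1°S, 84.7°W)

Write both endpoints as unit vectors p₁, p₂ with components (cos φ cos λ, cos φ sin λ, sin φ).
The central angle between the endpoints is δ = arccos(p₁·p₂) ≈ 0.347 rad (19.9°).
Interpolate at f = 0.16 with slerp weights a = sin((1−f)δ)/sin δ ≈ 0.845, b = sin(fδ)/sin δ ≈ 0.163.
p = a·p₁ + b·p₂ ≈ (0.036, -0.388, -0.921); φ = arcsin(p_z) ≈ -67.06°, λ = atan2(p_y, p_x) ≈ -84.71°.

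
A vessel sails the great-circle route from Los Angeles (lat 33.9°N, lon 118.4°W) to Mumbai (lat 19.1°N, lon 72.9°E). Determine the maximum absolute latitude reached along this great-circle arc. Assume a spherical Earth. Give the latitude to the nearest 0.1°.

The great circle lies in the plane with unit normal n̂ = (p₁ × p₂)/|p₁ × p₂|.
Here n̂_z ≈ -0.190; the vertex latitude is φ_max = arccos|n̂_z| ≈ 79.1°.
Check via Clairaut: cos φ_max = |cos φ₁| · sin C = cos(33.9°)·sin(13.2°) ≈ 0.190, again giving ≈ 79.1°.

≈ 79.1°N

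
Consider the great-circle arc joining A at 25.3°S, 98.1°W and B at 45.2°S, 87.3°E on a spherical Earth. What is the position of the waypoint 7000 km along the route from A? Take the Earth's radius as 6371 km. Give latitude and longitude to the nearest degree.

From cos δ = sin φ₁ sin φ₂ + cos φ₁ cos φ₂ cos Δλ, the central angle is δ ≈ 1.908 rad (109.3°). The total great-circle distance is δ·R ≈ 1.908 × 6371 ≈ 12157 km, so the target fraction is f = 7000/12157 ≈ 0.576.
Interpolate at f ≈ 0.576 with slerp weights a = sin((1−f)δ)/sin δ ≈ 0.767, b = sin(fδ)/sin δ ≈ 0.944.
p = a·p₁ + b·p₂ ≈ (-0.066, -0.022, -0.998); φ = arcsin(p_z) ≈ -85.98°, λ = atan2(p_y, p_x) ≈ -161.43°.

≈ 86°S, 161°W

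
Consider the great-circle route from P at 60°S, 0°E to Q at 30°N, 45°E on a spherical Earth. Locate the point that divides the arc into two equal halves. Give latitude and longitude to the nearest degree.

Convert each endpoint to a unit vector on the sphere (x = cos φ cos λ, y = cos φ sin λ, z = sin φ).
The central angle between the endpoints is δ = arccos(p₁·p₂) ≈ 1.698 rad (97.3°).
Interpolate at f = 1/2 with slerp weights a = sin((1−f)δ)/sin δ ≈ 0.757, b = sin(fδ)/sin δ ≈ 0.757.
p = a·p₁ + b·p₂ ≈ (0.842, 0.463, -0.277); φ = arcsin(p_z) ≈ -16.08°, λ = atan2(p_y, p_x) ≈ 28.83°.

≈ 16°S, 29°E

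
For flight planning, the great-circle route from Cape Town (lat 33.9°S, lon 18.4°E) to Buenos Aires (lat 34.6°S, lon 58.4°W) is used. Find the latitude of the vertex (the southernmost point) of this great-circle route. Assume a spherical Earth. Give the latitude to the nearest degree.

≈ 41°S

The great circle lies in the plane with unit normal n̂ = (p₁ × p₂)/|p₁ × p₂|.
Here n̂_z ≈ -0.755; the vertex latitude is φ_max = arccos|n̂_z| ≈ 41.0°.
Check via Clairaut: cos φ_max = |cos φ₁| · sin C = cos(33.9°)·sin(114.6°) ≈ 0.755, again giving ≈ 41.0°.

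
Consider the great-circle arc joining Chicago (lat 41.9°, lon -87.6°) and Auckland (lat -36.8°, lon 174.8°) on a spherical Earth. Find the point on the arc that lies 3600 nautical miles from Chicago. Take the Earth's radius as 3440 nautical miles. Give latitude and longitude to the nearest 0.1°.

≈ lat 3.4°, lon -139.2°

Convert each endpoint to a unit vector on the sphere (x = cos φ cos λ, y = cos φ sin λ, z = sin φ).
The central angle between the endpoints is δ = arccos(p₁·p₂) ≈ 2.070 rad (118.6°). The total great-circle distance is δ·R ≈ 2.070 × 3440 ≈ 7121 nmi, so the target fraction is f = 3600/7121 ≈ 0.506.
Interpolate at f ≈ 0.506 with slerp weights a = sin((1−f)δ)/sin δ ≈ 0.973, b = sin(fδ)/sin δ ≈ 0.986.
p = a·p₁ + b·p₂ ≈ (-0.756, -0.652, 0.059); φ = arcsin(p_z) ≈ 3.38°, λ = atan2(p_y, p_x) ≈ -139.23°.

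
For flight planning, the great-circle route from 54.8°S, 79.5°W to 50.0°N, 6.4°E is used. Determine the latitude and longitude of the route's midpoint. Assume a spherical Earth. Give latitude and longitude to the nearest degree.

≈ 3°S, 34°W

From cos δ = sin φ₁ sin φ₂ + cos φ₁ cos φ₂ cos Δλ, the central angle is δ ≈ 2.214 rad (126.8°).
Interpolate at f = 1/2 with slerp weights a = sin((1−f)δ)/sin δ ≈ 1.117, b = sin(fδ)/sin δ ≈ 1.117.
p = a·p₁ + b·p₂ ≈ (0.831, -0.553, -0.057); φ = arcsin(p_z) ≈ -3.27°, λ = atan2(p_y, p_x) ≈ -33.65°.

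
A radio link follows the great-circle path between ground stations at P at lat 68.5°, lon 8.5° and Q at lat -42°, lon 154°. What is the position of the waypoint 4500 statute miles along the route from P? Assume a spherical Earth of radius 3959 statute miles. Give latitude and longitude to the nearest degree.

The haversine formula gives a central angle δ ≈ 2.581 rad (147.9°) between the endpoints. The total great-circle distance is δ·R ≈ 2.581 × 3959 ≈ 10219 mi, so the target fraction is f = 4500/10219 ≈ 0.440.
Interpolate at f ≈ 0.440 with slerp weights a = sin((1−f)δ)/sin δ ≈ 1.866, b = sin(fδ)/sin δ ≈ 1.707.
p = a·p₁ + b·p₂ ≈ (-0.464, 0.657, 0.594); φ = arcsin(p_z) ≈ 36.47°, λ = atan2(p_y, p_x) ≈ 125.20°.

≈ lat 36°, lon 125°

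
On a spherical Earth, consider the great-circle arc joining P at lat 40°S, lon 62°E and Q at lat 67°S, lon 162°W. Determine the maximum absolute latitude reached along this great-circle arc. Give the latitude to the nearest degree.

≈ 77°S

The great circle lies in the plane with unit normal n̂ = (p₁ × p₂)/|p₁ × p₂|.
Here n̂_z ≈ +0.224; the vertex latitude is φ_max = arccos|n̂_z| ≈ 77.0°.
Check via Clairaut: cos φ_max = |cos φ₁| · sin C = cos(40.0°)·sin(163.0°) ≈ 0.224, again giving ≈ 77.0°.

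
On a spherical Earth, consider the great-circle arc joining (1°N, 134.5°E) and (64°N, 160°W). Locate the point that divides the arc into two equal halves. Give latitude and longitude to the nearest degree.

The haversine formula gives a central angle δ ≈ 1.372 rad (78.6°) between the endpoints.
Interpolate at f = 1/2 with slerp weights a = sin((1−f)δ)/sin δ ≈ 0.646, b = sin(fδ)/sin δ ≈ 0.646.
p = a·p₁ + b·p₂ ≈ (-0.719, 0.364, 0.592); φ = arcsin(p_z) ≈ 36.30°, λ = atan2(p_y, p_x) ≈ 153.15°.

≈ (36°N, 153°E)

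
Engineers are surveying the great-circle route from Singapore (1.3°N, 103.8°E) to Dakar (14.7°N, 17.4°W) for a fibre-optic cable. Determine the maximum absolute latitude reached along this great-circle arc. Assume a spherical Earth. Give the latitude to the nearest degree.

The great circle lies in the plane with unit normal n̂ = (p₁ × p₂)/|p₁ × p₂|.
Here n̂_z ≈ -0.952; the vertex latitude is φ_max = arccos|n̂_z| ≈ 17.8°.
Check via Clairaut: cos φ_max = |cos φ₁| · sin C = cos(1.3°)·sin(72.2°) ≈ 0.952, again giving ≈ 17.8°.

≈ 18°N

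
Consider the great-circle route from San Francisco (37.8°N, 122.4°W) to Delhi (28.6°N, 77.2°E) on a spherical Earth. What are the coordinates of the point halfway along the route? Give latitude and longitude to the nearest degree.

≈ (75°N, 140°E)

Write both endpoints as unit vectors p₁, p₂ with components (cos φ cos λ, cos φ sin λ, sin φ).
The central angle between the endpoints is δ = arccos(p₁·p₂) ≈ 1.939 rad (111.1°).
Interpolate at f = 1/2 with slerp weights a = sin((1−f)δ)/sin δ ≈ 0.884, b = sin(fδ)/sin δ ≈ 0.884.
p = a·p₁ + b·p₂ ≈ (-0.202, 0.167, 0.965); φ = arcsin(p_z) ≈ 74.79°, λ = atan2(p_y, p_x) ≈ 140.45°.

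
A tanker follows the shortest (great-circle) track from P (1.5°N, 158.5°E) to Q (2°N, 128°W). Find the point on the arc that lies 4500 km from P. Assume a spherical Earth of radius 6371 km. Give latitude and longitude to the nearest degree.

≈ (2°N, 161°W)

Write both endpoints as unit vectors p₁, p₂ with components (cos φ cos λ, cos φ sin λ, sin φ).
The central angle between the endpoints is δ = arccos(p₁·p₂) ≈ 1.282 rad (73.5°). The total great-circle distance is δ·R ≈ 1.282 × 6371 ≈ 8169 km, so the target fraction is f = 4500/8169 ≈ 0.551.
Interpolate at f ≈ 0.551 with slerp weights a = sin((1−f)δ)/sin δ ≈ 0.568, b = sin(fδ)/sin δ ≈ 0.677.
p = a·p₁ + b·p₂ ≈ (-0.945, -0.325, 0.038); φ = arcsin(p_z) ≈ 2.21°, λ = atan2(p_y, p_x) ≈ -161.01°.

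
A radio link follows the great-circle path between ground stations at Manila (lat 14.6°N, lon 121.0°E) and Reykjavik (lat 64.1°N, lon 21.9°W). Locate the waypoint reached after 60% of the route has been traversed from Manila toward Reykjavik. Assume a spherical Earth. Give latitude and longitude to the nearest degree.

The haversine formula gives a central angle δ ≈ 1.681 rad (96.3°) between the endpoints.
Interpolate at f = 0.60 with slerp weights a = sin((1−f)δ)/sin δ ≈ 0.627, b = sin(fδ)/sin δ ≈ 0.851.
p = a·p₁ + b·p₂ ≈ (0.033, 0.381, 0.924); φ = arcsin(p_z) ≈ 67.50°, λ = atan2(p_y, p_x) ≈ 85.10°.

≈ lat 68°N, lon 85°E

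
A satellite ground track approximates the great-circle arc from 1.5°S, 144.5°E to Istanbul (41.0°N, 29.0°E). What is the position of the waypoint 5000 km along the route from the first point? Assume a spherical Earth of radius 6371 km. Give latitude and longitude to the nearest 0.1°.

Write both endpoints as unit vectors p₁, p₂ with components (cos φ cos λ, cos φ sin λ, sin φ).
The central angle between the endpoints is δ = arccos(p₁·p₂) ≈ 1.920 rad (110.0°). The total great-circle distance is δ·R ≈ 1.920 × 6371 ≈ 12231 km, so the target fraction is f = 5000/12231 ≈ 0.409.
Interpolate at f ≈ 0.409 with slerp weights a = sin((1−f)δ)/sin δ ≈ 0.965, b = sin(fδ)/sin δ ≈ 0.752.
p = a·p₁ + b·p₂ ≈ (-0.289, 0.835, 0.468); φ = arcsin(p_z) ≈ 27.91°, λ = atan2(p_y, p_x) ≈ 109.07°.

≈ 27.9°N, 109.1°E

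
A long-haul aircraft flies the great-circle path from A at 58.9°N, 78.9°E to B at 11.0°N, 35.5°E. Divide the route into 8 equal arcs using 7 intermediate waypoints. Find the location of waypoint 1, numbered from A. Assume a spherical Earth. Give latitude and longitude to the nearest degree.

≈ 54°N, 69°E

Write both endpoints as unit vectors p₁, p₂ with components (cos φ cos λ, cos φ sin λ, sin φ).
The central angle between the endpoints is δ = arccos(p₁·p₂) ≈ 1.010 rad (57.9°).
Interpolate at f = 1/8 with slerp weights a = sin((1−f)δ)/sin δ ≈ 0.913, b = sin(fδ)/sin δ ≈ 0.149.
p = a·p₁ + b·p₂ ≈ (0.210, 0.548, 0.810); φ = arcsin(p_z) ≈ 54.11°, λ = atan2(p_y, p_x) ≈ 69.05°.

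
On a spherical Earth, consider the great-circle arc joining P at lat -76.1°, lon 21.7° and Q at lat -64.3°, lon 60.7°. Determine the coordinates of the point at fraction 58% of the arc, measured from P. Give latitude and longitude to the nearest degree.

≈ lat -70°, lon 50°

Write both endpoints as unit vectors p₁, p₂ with components (cos φ cos λ, cos φ sin λ, sin φ).
The central angle between the endpoints is δ = arccos(p₁·p₂) ≈ 0.299 rad (17.1°).
Interpolate at f = 0.58 with slerp weights a = sin((1−f)δ)/sin δ ≈ 0.425, b = sin(fδ)/sin δ ≈ 0.586.
p = a·p₁ + b·p₂ ≈ (0.219, 0.259, -0.941); φ = arcsin(p_z) ≈ -70.15°, λ = atan2(p_y, p_x) ≈ 49.79°.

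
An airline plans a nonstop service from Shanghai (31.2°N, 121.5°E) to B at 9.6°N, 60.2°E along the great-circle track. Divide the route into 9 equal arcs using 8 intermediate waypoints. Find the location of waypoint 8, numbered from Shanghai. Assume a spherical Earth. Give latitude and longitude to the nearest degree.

≈ 13°N, 66°E

From cos δ = sin φ₁ sin φ₂ + cos φ₁ cos φ₂ cos Δλ, the central angle is δ ≈ 1.057 rad (60.6°).
Interpolate at f = 8/9 with slerp weights a = sin((1−f)δ)/sin δ ≈ 0.135, b = sin(fδ)/sin δ ≈ 0.927.
p = a·p₁ + b·p₂ ≈ (0.394, 0.891, 0.224); φ = arcsin(p_z) ≈ 12.96°, λ = atan2(p_y, p_x) ≈ 66.15°.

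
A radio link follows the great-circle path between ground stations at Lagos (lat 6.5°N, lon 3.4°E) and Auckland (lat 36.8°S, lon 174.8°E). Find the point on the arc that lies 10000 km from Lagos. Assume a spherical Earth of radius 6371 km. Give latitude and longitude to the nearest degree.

≈ lat 75°S, lon 68°E

From cos δ = sin φ₁ sin φ₂ + cos φ₁ cos φ₂ cos Δλ, the central angle is δ ≈ 2.595 rad (148.7°). The total great-circle distance is δ·R ≈ 2.595 × 6371 ≈ 16535 km, so the target fraction is f = 10000/16535 ≈ 0.605.
Interpolate at f ≈ 0.605 with slerp weights a = sin((1−f)δ)/sin δ ≈ 1.646, b = sin(fδ)/sin δ ≈ 1.925.
p = a·p₁ + b·p₂ ≈ (0.097, 0.237, -0.967); φ = arcsin(p_z) ≈ -75.17°, λ = atan2(p_y, p_x) ≈ 67.62°.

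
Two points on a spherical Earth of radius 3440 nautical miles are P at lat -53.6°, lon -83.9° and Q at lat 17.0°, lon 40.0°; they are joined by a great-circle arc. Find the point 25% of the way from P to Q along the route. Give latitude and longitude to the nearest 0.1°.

≈ lat -51.7°, lon -32.0°

Convert each endpoint to a unit vector on the sphere (x = cos φ cos λ, y = cos φ sin λ, z = sin φ).
The central angle between the endpoints is δ = arccos(p₁·p₂) ≈ 2.155 rad (123.5°).
Interpolate at f = 0.25 with slerp weights a = sin((1−f)δ)/sin δ ≈ 1.198, b = sin(fδ)/sin δ ≈ 0.615.
p = a·p₁ + b·p₂ ≈ (0.526, -0.329, -0.784); φ = arcsin(p_z) ≈ -51.65°, λ = atan2(p_y, p_x) ≈ -31.98°.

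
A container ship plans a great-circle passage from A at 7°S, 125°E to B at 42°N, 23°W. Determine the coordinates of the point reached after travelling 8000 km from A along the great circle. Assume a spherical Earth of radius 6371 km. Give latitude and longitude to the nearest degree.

Write both endpoints as unit vectors p₁, p₂ with components (cos φ cos λ, cos φ sin λ, sin φ).
The central angle between the endpoints is δ = arccos(p₁·p₂) ≈ 2.356 rad (135.0°). The total great-circle distance is δ·R ≈ 2.356 × 6371 ≈ 15011 km, so the target fraction is f = 8000/15011 ≈ 0.533.
Interpolate at f ≈ 0.533 with slerp weights a = sin((1−f)δ)/sin δ ≈ 1.261, b = sin(fδ)/sin δ ≈ 1.345.
p = a·p₁ + b·p₂ ≈ (0.202, 0.635, 0.746); φ = arcsin(p_z) ≈ 48.25°, λ = atan2(p_y, p_x) ≈ 72.33°.

≈ 48°N, 72°E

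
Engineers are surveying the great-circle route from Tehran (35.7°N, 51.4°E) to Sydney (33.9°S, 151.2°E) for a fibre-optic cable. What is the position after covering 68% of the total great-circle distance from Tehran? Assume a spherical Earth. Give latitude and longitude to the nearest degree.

≈ 13°S, 118°E

Convert each endpoint to a unit vector on the sphere (x = cos φ cos λ, y = cos φ sin λ, z = sin φ).
The central angle between the endpoints is δ = arccos(p₁·p₂) ≈ 2.027 rad (116.1°).
Interpolate at f = 0.68 with slerp weights a = sin((1−f)δ)/sin δ ≈ 0.673, b = sin(fδ)/sin δ ≈ 1.093.
p = a·p₁ + b·p₂ ≈ (-0.454, 0.864, -0.217); φ = arcsin(p_z) ≈ -12.54°, λ = atan2(p_y, p_x) ≈ 117.73°.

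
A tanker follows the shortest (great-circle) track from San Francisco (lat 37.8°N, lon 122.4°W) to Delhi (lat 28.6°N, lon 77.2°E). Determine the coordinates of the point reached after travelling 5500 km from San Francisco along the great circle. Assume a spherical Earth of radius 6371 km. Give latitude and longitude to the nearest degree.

≈ lat 75°N, lon 164°E

From cos δ = sin φ₁ sin φ₂ + cos φ₁ cos φ₂ cos Δλ, the central angle is δ ≈ 1.939 rad (111.1°). The total great-circle distance is δ·R ≈ 1.939 × 6371 ≈ 12355 km, so the target fraction is f = 5500/12355 ≈ 0.445.
Interpolate at f ≈ 0.445 with slerp weights a = sin((1−f)δ)/sin δ ≈ 0.943, b = sin(fδ)/sin δ ≈ 0.815.
p = a·p₁ + b·p₂ ≈ (-0.241, 0.068, 0.968); φ = arcsin(p_z) ≈ 75.50°, λ = atan2(p_y, p_x) ≈ 164.21°.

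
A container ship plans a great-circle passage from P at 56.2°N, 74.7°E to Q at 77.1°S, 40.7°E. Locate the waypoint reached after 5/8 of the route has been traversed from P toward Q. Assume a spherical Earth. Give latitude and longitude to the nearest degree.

≈ 28°S, 63°E

From cos δ = sin φ₁ sin φ₂ + cos φ₁ cos φ₂ cos Δλ, the central angle is δ ≈ 2.356 rad (135.0°).
Interpolate at f = 5/8 with slerp weights a = sin((1−f)δ)/sin δ ≈ 1.093, b = sin(fδ)/sin δ ≈ 1.407.
p = a·p₁ + b·p₂ ≈ (0.399, 0.791, -0.463); φ = arcsin(p_z) ≈ -27.61°, λ = atan2(p_y, p_x) ≈ 63.26°.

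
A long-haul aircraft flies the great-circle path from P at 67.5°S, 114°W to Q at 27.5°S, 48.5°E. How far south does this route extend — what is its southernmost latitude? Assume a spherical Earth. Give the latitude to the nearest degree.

≈ 84°S

The great circle lies in the plane with unit normal n̂ = (p₁ × p₂)/|p₁ × p₂|.
Here n̂_z ≈ +0.103; the vertex latitude is φ_max = arccos|n̂_z| ≈ 84.1°.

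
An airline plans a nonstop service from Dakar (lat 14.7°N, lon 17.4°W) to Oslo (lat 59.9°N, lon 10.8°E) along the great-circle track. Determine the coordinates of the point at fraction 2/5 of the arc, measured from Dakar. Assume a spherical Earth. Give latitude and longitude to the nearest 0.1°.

≈ lat 33.4°N, lon 10.1°W

The haversine formula gives a central angle δ ≈ 0.867 rad (49.7°) between the endpoints.
Interpolate at f = 2/5 with slerp weights a = sin((1−f)δ)/sin δ ≈ 0.652, b = sin(fδ)/sin δ ≈ 0.446.
p = a·p₁ + b·p₂ ≈ (0.821, -0.147, 0.551); φ = arcsin(p_z) ≈ 33.45°, λ = atan2(p_y, p_x) ≈ -10.13°.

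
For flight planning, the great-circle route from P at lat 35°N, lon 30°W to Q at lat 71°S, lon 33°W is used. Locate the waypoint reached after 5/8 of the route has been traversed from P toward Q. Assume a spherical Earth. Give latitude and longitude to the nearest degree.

The haversine formula gives a central angle δ ≈ 1.850 rad (106.0°) between the endpoints.
Interpolate at f = 5/8 with slerp weights a = sin((1−f)δ)/sin δ ≈ 0.665, b = sin(fδ)/sin δ ≈ 0.952.
p = a·p₁ + b·p₂ ≈ (0.732, -0.441, -0.519); φ = arcsin(p_z) ≈ -31.26°, λ = atan2(p_y, p_x) ≈ -31.09°.

≈ lat 31°S, lon 31°W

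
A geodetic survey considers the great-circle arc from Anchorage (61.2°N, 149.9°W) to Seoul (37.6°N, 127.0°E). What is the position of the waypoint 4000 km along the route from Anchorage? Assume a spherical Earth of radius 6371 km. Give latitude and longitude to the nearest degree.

Convert each endpoint to a unit vector on the sphere (x = cos φ cos λ, y = cos φ sin λ, z = sin φ).
The central angle between the endpoints is δ = arccos(p₁·p₂) ≈ 0.951 rad (54.5°). The total great-circle distance is δ·R ≈ 0.951 × 6371 ≈ 6061 km, so the target fraction is f = 4000/6061 ≈ 0.660.
Interpolate at f ≈ 0.660 with slerp weights a = sin((1−f)δ)/sin δ ≈ 0.390, b = sin(fδ)/sin δ ≈ 0.721.
p = a·p₁ + b·p₂ ≈ (-0.507, 0.362, 0.782); φ = arcsin(p_z) ≈ 51.48°, λ = atan2(p_y, p_x) ≈ 144.45°.

≈ (51°N, 144°E)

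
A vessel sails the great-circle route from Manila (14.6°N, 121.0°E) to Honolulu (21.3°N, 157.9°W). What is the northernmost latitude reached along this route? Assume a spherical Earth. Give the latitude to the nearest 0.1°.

The great circle lies in the plane with unit normal n̂ = (p₁ × p₂)/|p₁ × p₂|.
Here n̂_z ≈ +0.916; the vertex latitude is φ_max = arccos|n̂_z| ≈ 23.7°.
Check via Clairaut: cos φ_max = |cos φ₁| · sin C = cos(14.6°)·sin(71.1°) ≈ 0.916, again giving ≈ 23.7°.

≈ 23.7°N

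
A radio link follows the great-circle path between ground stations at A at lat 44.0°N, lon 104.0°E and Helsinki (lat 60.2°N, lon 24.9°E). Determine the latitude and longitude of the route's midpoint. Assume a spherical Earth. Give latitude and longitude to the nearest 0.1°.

≈ lat 58.7°N, lon 73.0°E

Convert each endpoint to a unit vector on the sphere (x = cos φ cos λ, y = cos φ sin λ, z = sin φ).
The central angle between the endpoints is δ = arccos(p₁·p₂) ≈ 0.836 rad (47.9°).
Interpolate at f = 1/2 with slerp weights a = sin((1−f)δ)/sin δ ≈ 0.547, b = sin(fδ)/sin δ ≈ 0.547.
p = a·p₁ + b·p₂ ≈ (0.151, 0.496, 0.855); φ = arcsin(p_z) ≈ 58.74°, λ = atan2(p_y, p_x) ≈ 73.04°.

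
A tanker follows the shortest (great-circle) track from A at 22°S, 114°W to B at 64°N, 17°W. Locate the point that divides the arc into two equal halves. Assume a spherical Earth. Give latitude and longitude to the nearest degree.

The haversine formula gives a central angle δ ≈ 1.967 rad (112.7°) between the endpoints.
Interpolate at f = 1/2 with slerp weights a = sin((1−f)δ)/sin δ ≈ 0.903, b = sin(fδ)/sin δ ≈ 0.903.
p = a·p₁ + b·p₂ ≈ (0.038, -0.880, 0.473); φ = arcsin(p_z) ≈ 28.24°, λ = atan2(p_y, p_x) ≈ -87.53°.

≈ 28°N, 88°W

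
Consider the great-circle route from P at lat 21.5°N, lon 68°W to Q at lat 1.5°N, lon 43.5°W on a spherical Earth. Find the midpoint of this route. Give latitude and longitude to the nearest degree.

The haversine formula gives a central angle δ ≈ 0.543 rad (31.1°) between the endpoints.
Interpolate at f = 1/2 with slerp weights a = sin((1−f)δ)/sin δ ≈ 0.519, b = sin(fδ)/sin δ ≈ 0.519.
p = a·p₁ + b·p₂ ≈ (0.557, -0.805, 0.204); φ = arcsin(p_z) ≈ 11.76°, λ = atan2(p_y, p_x) ≈ -55.30°.

≈ lat 12°N, lon 55°W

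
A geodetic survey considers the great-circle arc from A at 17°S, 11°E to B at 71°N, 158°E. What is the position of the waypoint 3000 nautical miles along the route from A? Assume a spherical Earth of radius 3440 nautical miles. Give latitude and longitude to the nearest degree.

Write both endpoints as unit vectors p₁, p₂ with components (cos φ cos λ, cos φ sin λ, sin φ).
The central angle between the endpoints is δ = arccos(p₁·p₂) ≈ 2.138 rad (122.5°). The total great-circle distance is δ·R ≈ 2.138 × 3440 ≈ 7356 nmi, so the target fraction is f = 3000/7356 ≈ 0.408.
Interpolate at f ≈ 0.408 with slerp weights a = sin((1−f)δ)/sin δ ≈ 1.131, b = sin(fδ)/sin δ ≈ 0.908.
p = a·p₁ + b·p₂ ≈ (0.788, 0.317, 0.528); φ = arcsin(p_z) ≈ 31.86°, λ = atan2(p_y, p_x) ≈ 21.93°.

≈ 32°N, 22°E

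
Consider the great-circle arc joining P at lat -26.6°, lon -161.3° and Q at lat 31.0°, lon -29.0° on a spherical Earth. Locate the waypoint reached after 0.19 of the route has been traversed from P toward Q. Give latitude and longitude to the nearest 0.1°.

≈ lat -16.3°, lon -135.2°

The haversine formula gives a central angle δ ≈ 2.413 rad (138.3°) between the endpoints.
Interpolate at f = 0.19 with slerp weights a = sin((1−f)δ)/sin δ ≈ 1.393, b = sin(fδ)/sin δ ≈ 0.665.
p = a·p₁ + b·p₂ ≈ (-0.681, -0.676, -0.281); φ = arcsin(p_z) ≈ -16.33°, λ = atan2(p_y, p_x) ≈ -135.23°.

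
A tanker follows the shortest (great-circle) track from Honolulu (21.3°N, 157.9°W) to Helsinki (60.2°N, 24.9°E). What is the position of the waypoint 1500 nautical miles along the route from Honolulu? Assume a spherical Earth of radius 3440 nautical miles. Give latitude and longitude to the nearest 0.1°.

≈ (46.3°N, 158.8°W)

Convert each endpoint to a unit vector on the sphere (x = cos φ cos λ, y = cos φ sin λ, z = sin φ).
The central angle between the endpoints is δ = arccos(p₁·p₂) ≈ 1.719 rad (98.5°). The total great-circle distance is δ·R ≈ 1.719 × 3440 ≈ 5912 nmi, so the target fraction is f = 1500/5912 ≈ 0.254.
Interpolate at f ≈ 0.254 with slerp weights a = sin((1−f)δ)/sin δ ≈ 0.969, b = sin(fδ)/sin δ ≈ 0.427.
p = a·p₁ + b·p₂ ≈ (-0.644, -0.250, 0.723); φ = arcsin(p_z) ≈ 46.27°, λ = atan2(p_y, p_x) ≈ -158.76°.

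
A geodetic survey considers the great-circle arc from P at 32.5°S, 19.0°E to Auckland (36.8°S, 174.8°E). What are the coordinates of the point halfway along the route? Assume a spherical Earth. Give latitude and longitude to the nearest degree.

Write both endpoints as unit vectors p₁, p₂ with components (cos φ cos λ, cos φ sin λ, sin φ).
The central angle between the endpoints is δ = arccos(p₁·p₂) ≈ 1.869 rad (107.1°).
Interpolate at f = 1/2 with slerp weights a = sin((1−f)δ)/sin δ ≈ 0.842, b = sin(fδ)/sin δ ≈ 0.842.
p = a·p₁ + b·p₂ ≈ (0.000, 0.292, -0.956); φ = arcsin(p_z) ≈ -73.01°, λ = atan2(p_y, p_x) ≈ 90.00°.

≈ 73°S, 90°E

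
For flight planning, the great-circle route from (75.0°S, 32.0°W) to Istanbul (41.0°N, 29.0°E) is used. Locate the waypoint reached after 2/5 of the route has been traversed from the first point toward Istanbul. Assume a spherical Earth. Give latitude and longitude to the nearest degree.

≈ (31°S, 12°E)

From cos δ = sin φ₁ sin φ₂ + cos φ₁ cos φ₂ cos Δλ, the central angle is δ ≈ 2.140 rad (122.6°).
Interpolate at f = 2/5 with slerp weights a = sin((1−f)δ)/sin δ ≈ 1.139, b = sin(fδ)/sin δ ≈ 0.897.
p = a·p₁ + b·p₂ ≈ (0.842, 0.172, -0.512); φ = arcsin(p_z) ≈ -30.78°, λ = atan2(p_y, p_x) ≈ 11.54°.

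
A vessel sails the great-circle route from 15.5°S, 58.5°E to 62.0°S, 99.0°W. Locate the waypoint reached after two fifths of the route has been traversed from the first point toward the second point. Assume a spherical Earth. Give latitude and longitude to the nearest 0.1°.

≈ 54.6°S, 46.7°E

Convert each endpoint to a unit vector on the sphere (x = cos φ cos λ, y = cos φ sin λ, z = sin φ).
The central angle between the endpoints is δ = arccos(p₁·p₂) ≈ 1.754 rad (100.5°).
Interpolate at f = 2/5 with slerp weights a = sin((1−f)δ)/sin δ ≈ 0.883, b = sin(fδ)/sin δ ≈ 0.656.
p = a·p₁ + b·p₂ ≈ (0.397, 0.421, -0.816); φ = arcsin(p_z) ≈ -54.64°, λ = atan2(p_y, p_x) ≈ 46.74°.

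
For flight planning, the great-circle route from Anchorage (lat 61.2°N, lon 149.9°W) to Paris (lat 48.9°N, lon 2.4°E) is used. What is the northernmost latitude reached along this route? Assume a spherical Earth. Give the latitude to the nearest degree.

The great circle lies in the plane with unit normal n̂ = (p₁ × p₂)/|p₁ × p₂|.
Here n̂_z ≈ +0.159; the vertex latitude is φ_max = arccos|n̂_z| ≈ 80.8°.
Check via Clairaut: cos φ_max = |cos φ₁| · sin C = cos(61.2°)·sin(19.3°) ≈ 0.159, again giving ≈ 80.8°.

≈ 81°N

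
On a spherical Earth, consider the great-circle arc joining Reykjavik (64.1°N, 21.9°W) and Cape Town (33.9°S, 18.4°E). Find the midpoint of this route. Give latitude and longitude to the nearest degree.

≈ 16°N, 5°E

Write both endpoints as unit vectors p₁, p₂ with components (cos φ cos λ, cos φ sin λ, sin φ).
The central angle between the endpoints is δ = arccos(p₁·p₂) ≈ 1.798 rad (103.0°).
Interpolate at f = 1/2 with slerp weights a = sin((1−f)δ)/sin δ ≈ 0.803, b = sin(fδ)/sin δ ≈ 0.803.
p = a·p₁ + b·p₂ ≈ (0.958, 0.080, 0.275); φ = arcsin(p_z) ≈ 15.94°, λ = atan2(p_y, p_x) ≈ 4.75°.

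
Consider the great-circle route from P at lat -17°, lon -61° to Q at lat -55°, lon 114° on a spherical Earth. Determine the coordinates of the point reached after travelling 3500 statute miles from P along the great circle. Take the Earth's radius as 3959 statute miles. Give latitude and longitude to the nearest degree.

Write both endpoints as unit vectors p₁, p₂ with components (cos φ cos λ, cos φ sin λ, sin φ).
The central angle between the endpoints is δ = arccos(p₁·p₂) ≈ 1.883 rad (107.9°). The total great-circle distance is δ·R ≈ 1.883 × 3959 ≈ 7454 mi, so the target fraction is f = 3500/7454 ≈ 0.470.
Interpolate at f ≈ 0.470 with slerp weights a = sin((1−f)δ)/sin δ ≈ 0.883, b = sin(fδ)/sin δ ≈ 0.813.
p = a·p₁ + b·p₂ ≈ (0.220, -0.313, -0.924); φ = arcsin(p_z) ≈ -67.50°, λ = atan2(p_y, p_x) ≈ -54.91°.

≈ lat -67°, lon -55°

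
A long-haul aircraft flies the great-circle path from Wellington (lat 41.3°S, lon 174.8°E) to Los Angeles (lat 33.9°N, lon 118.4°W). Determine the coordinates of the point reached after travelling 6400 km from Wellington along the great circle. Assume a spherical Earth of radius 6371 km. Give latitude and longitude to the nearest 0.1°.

≈ lat 2.9°N, lon 144.7°W

Write both endpoints as unit vectors p₁, p₂ with components (cos φ cos λ, cos φ sin λ, sin φ).
The central angle between the endpoints is δ = arccos(p₁·p₂) ≈ 1.694 rad (97.0°). The total great-circle distance is δ·R ≈ 1.694 × 6371 ≈ 10790 km, so the target fraction is f = 6400/10790 ≈ 0.593.
Interpolate at f ≈ 0.593 with slerp weights a = sin((1−f)δ)/sin δ ≈ 0.641, b = sin(fδ)/sin δ ≈ 0.850.
p = a·p₁ + b·p₂ ≈ (-0.815, -0.577, 0.051); φ = arcsin(p_z) ≈ 2.95°, λ = atan2(p_y, p_x) ≈ -144.69°.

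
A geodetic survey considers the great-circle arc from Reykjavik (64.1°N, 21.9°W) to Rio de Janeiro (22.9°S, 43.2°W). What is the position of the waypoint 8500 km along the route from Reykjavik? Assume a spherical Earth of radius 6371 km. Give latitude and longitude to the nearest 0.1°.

≈ (10.9°S, 41.3°W)

The haversine formula gives a central angle δ ≈ 1.546 rad (88.6°) between the endpoints. The total great-circle distance is δ·R ≈ 1.546 × 6371 ≈ 9849 km, so the target fraction is f = 8500/9849 ≈ 0.863.
Interpolate at f ≈ 0.863 with slerp weights a = sin((1−f)δ)/sin δ ≈ 0.210, b = sin(fδ)/sin δ ≈ 0.972.
p = a·p₁ + b·p₂ ≈ (0.738, -0.647, -0.189); φ = arcsin(p_z) ≈ -10.91°, λ = atan2(p_y, p_x) ≈ -41.25°.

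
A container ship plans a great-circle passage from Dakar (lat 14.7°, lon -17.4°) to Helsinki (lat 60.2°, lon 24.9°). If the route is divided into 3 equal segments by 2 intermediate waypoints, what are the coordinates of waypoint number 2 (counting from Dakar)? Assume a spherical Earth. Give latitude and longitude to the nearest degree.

≈ lat 47°, lon 3°

From cos δ = sin φ₁ sin φ₂ + cos φ₁ cos φ₂ cos Δλ, the central angle is δ ≈ 0.957 rad (54.8°).
Interpolate at f = 2/3 with slerp weights a = sin((1−f)δ)/sin δ ≈ 0.384, b = sin(fδ)/sin δ ≈ 0.729.
p = a·p₁ + b·p₂ ≈ (0.683, 0.041, 0.730); φ = arcsin(p_z) ≈ 46.86°, λ = atan2(p_y, p_x) ≈ 3.48°.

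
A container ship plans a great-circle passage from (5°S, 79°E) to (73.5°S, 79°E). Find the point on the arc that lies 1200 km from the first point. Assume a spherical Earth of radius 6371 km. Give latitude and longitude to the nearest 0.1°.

≈ (15.8°S, 79.0°E)

The haversine formula gives a central angle δ ≈ 1.196 rad (68.5°) between the endpoints. The total great-circle distance is δ·R ≈ 1.196 × 6371 ≈ 7617 km, so the target fraction is f = 1200/7617 ≈ 0.158.
Interpolate at f ≈ 0.158 with slerp weights a = sin((1−f)δ)/sin δ ≈ 0.909, b = sin(fδ)/sin δ ≈ 0.201.
p = a·p₁ + b·p₂ ≈ (0.184, 0.945, -0.272); φ = arcsin(p_z) ≈ -15.79°, λ = atan2(p_y, p_x) ≈ 79.00°.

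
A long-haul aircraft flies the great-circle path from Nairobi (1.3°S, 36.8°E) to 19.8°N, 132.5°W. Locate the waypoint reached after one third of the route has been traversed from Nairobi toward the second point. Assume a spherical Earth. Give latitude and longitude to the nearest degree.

The haversine formula gives a central angle δ ≈ 2.771 rad (158.7°) between the endpoints.
Interpolate at f = 1/3 with slerp weights a = sin((1−f)δ)/sin δ ≈ 2.654, b = sin(fδ)/sin δ ≈ 2.200.
p = a·p₁ + b·p₂ ≈ (0.726, 0.063, 0.685); φ = arcsin(p_z) ≈ 43.25°, λ = atan2(p_y, p_x) ≈ 4.95°.

≈ 43°N, 5°E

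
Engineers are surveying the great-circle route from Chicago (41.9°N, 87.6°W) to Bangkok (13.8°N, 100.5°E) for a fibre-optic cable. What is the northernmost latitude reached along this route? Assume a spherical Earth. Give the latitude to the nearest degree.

≈ 83°N

The great circle lies in the plane with unit normal n̂ = (p₁ × p₂)/|p₁ × p₂|.
Here n̂_z ≈ -0.123; the vertex latitude is φ_max = arccos|n̂_z| ≈ 83.0°.
Check via Clairaut: cos φ_max = |cos φ₁| · sin C = cos(41.9°)·sin(9.5°) ≈ 0.123, again giving ≈ 83.0°.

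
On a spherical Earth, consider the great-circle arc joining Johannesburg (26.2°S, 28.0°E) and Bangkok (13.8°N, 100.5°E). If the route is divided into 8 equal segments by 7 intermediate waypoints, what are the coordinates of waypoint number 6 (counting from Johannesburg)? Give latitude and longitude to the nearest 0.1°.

≈ (3.2°N, 83.0°E)

Write both endpoints as unit vectors p₁, p₂ with components (cos φ cos λ, cos φ sin λ, sin φ).
The central angle between the endpoints is δ = arccos(p₁·p₂) ≈ 1.413 rad (81.0°).
Interpolate at f = 6/8 with slerp weights a = sin((1−f)δ)/sin δ ≈ 0.350, b = sin(fδ)/sin δ ≈ 0.883.
p = a·p₁ + b·p₂ ≈ (0.121, 0.991, 0.056); φ = arcsin(p_z) ≈ 3.21°, λ = atan2(p_y, p_x) ≈ 83.02°.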